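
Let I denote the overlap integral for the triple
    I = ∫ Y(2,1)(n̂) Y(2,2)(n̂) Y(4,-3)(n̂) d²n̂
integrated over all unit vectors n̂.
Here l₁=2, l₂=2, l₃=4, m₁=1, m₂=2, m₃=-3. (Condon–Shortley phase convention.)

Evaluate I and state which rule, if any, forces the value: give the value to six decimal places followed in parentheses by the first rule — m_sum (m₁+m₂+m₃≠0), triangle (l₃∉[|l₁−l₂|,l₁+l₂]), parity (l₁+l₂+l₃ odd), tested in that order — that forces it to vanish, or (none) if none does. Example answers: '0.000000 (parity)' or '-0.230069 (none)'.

-0.238414 (none)

Checks pass: Σm=0; 8 even; l₃=4∈[0,4].
(2·2+1)(2·2+1)(2·4+1) = 225
Δ: 0! 4! 4! / 9! → 1/630
sum: t=0:+1/16 = 1/16
3j²(2 2 4; 0 0 0) = Δ·Π!·Σ² = 2/35  (sign +1)
sum: t=0:+1/144 = 1/144
3j²(2 2 4; 1 2 -3) = Δ·Π!·Σ² = 1/18  (sign -1)
combine: 4πI² = 225·2/35·1/18 = 5/7
take √, sign -1: I = -0.23841361
No selection rule forces the value: the integral is nonzero (none).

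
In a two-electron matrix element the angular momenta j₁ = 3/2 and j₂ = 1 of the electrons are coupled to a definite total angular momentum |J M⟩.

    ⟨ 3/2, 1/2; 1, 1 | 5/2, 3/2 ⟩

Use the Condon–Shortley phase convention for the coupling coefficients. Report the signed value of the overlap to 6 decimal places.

+√(3/5) ≈ +0.774597

j₁+j₂−J=0  J+j₁−j₂=3  J−j₁+j₂=2  j₁+j₂+J+1=6
(j₁±m₁, j₂±m₂, J±M) = (2,1,2,0,4,1)
P² = 48/5
sum k=0..0:
  [0] +1/4 = 1/4
S = 1/4
C² = P²·S² = 3/5 ; C = +0.774597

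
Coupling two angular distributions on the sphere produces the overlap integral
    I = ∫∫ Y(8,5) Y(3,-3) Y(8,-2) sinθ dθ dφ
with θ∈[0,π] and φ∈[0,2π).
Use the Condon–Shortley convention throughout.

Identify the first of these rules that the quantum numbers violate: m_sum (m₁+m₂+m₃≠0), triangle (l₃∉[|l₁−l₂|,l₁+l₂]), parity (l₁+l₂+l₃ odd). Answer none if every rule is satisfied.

azimuthal sum: 5 − 3 − 2 = 0  ✓
5 ≤ 8 ≤ 11 (triangle on l)  ✓
L = 8 + 3 + 8 = 19 (odd)  ✗

parity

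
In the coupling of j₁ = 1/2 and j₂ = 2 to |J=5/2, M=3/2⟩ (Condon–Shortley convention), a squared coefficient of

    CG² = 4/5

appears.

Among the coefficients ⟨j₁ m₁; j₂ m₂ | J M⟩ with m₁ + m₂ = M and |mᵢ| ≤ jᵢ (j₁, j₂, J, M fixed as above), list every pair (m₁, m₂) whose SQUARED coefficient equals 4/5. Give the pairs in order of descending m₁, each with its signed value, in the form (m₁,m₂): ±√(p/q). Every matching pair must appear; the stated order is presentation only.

(1/2,1): +√(4/5)

Admissible pairs with m₁+m₂ = M = 3/2: (-1/2,2), (1/2,1)
  (m₁,m₂)=(1/2,1): CG² = 4/5, CG = +√(4/5)   ← matches the target
  (m₁,m₂)=(-1/2,2): CG² = 1/5, CG = +√(1/5)
Pairs with CG² = 4/5: (1/2,1): +√(4/5)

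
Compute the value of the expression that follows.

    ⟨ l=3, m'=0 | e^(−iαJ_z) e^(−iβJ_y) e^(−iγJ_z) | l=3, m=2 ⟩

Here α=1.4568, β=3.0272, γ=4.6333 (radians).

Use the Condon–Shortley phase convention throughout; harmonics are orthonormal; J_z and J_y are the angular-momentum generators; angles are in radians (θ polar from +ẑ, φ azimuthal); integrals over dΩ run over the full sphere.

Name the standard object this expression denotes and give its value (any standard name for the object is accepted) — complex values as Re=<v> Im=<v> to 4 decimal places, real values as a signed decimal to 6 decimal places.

This is a Wigner D-matrix element — the rotation-matrix element ⟨l m'| R(α,β,γ) |l m⟩ in the angular-momentum basis.
First d^3_{0,2}(β=3.0272), then the phase factors e^{-i(0)α} and e^{-i(2)γ}:
Half-angle: c=0.057165, s=0.998365. N=√(6·6·120·1)=65.726707
k∈{2,3} keeps every argument non-negative
  k=2: (−1)^0·65.7267/(12)·0.0572^4·0.9984^2 = +0.000058
  k=3: (−1)^1·65.7267/(12)·0.0572^2·0.9984^4 = -0.017782
d^3_{0,2}(3.0272) = +0.000058 -0.017782 = -0.017724
Phases: e^{-i·(0)·1.4568}=+1.000000+0.000000i, e^{-i·(2)·4.6333}=-0.987516-0.157519i ⇒ D=+0.017502+0.002792i

Wigner D-matrix element, Re=0.0175 Im=0.0028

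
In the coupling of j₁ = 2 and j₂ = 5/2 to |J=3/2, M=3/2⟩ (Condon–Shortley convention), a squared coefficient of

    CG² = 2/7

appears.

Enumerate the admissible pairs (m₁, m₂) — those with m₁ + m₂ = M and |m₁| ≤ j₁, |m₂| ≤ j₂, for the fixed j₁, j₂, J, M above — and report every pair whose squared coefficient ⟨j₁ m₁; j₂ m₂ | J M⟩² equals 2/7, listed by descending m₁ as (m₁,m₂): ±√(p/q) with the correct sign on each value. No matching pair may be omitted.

Admissible pairs with m₁+m₂ = M = 3/2: (-1,5/2), (0,3/2), (1,1/2), (2,-1/2)
  (m₁,m₂)=(2,-1/2): CG² = 4/35, CG = +√(4/35)
  (m₁,m₂)=(1,1/2): CG² = 9/35, CG = −√(9/35)
  (m₁,m₂)=(0,3/2): CG² = 12/35, CG = +√(12/35)
  (m₁,m₂)=(-1,5/2): CG² = 2/7, CG = −√(2/7)   ← matches the target
Pairs with CG² = 2/7: (-1,5/2): −√(2/7)

(-1,5/2): −√(2/7)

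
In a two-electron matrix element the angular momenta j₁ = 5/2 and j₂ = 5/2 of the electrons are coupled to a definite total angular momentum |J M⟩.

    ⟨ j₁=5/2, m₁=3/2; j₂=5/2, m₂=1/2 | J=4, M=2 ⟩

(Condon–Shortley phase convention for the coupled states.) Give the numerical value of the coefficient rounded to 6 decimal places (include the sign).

triangle: 1!×4!×4!/10! = 576/3628800
(j±m)!: 4!×1!×3!×2!×6!×2! = 414720
prefactor² = (2J+1)×Δ×N² = 20736/35
  k=0: +1/(0!×1!×1!×3!×3!×1!) = 1/36
  k=1: −1/(1!×0!×0!×2!×4!×2!) = -1/96
Σ = 5/288  ⇒  CG² = 20736/35×(5/288)² = 5/28
CG = +√(5/28) = +0.422577

+0.422577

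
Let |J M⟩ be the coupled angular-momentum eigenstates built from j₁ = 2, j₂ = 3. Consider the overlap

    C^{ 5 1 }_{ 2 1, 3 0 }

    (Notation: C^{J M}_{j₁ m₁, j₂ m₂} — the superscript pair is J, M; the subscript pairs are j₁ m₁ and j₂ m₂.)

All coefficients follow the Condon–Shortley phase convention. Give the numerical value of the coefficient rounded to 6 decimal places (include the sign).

+√(8/21) = +0.617213

j₁+j₂−J=0  J+j₁−j₂=4  J−j₁+j₂=6  j₁+j₂+J+1=11
(j₁±m₁, j₂±m₂, J±M) = (3,1,3,3,6,4)
P² = 124416/7
sum k=0..0:
  [0] +1/216 = 1/216
S = 1/216
C² = P²·S² = 8/21 ; C = +0.617213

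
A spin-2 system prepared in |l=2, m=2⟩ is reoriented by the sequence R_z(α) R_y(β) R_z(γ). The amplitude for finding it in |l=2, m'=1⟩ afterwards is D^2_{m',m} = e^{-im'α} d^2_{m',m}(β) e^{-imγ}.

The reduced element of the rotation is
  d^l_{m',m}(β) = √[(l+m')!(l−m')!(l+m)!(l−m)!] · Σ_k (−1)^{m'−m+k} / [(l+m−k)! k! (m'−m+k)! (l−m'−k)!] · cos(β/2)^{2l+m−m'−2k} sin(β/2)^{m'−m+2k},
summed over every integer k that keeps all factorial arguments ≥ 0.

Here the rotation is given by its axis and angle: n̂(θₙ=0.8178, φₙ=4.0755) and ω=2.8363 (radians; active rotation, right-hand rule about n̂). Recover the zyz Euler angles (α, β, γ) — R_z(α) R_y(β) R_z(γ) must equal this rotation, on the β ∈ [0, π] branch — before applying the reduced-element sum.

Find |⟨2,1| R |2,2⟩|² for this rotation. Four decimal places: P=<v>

P=0.2300

Axis–angle → zyz. n̂ = (sinθₙcosφₙ, sinθₙsinφₙ, cosθₙ) = (-0.433917, -0.586596, +0.683828), ω = 2.8363.
R = I cosω + sinω [n̂]ₓ + (1−cosω) n̂n̂ᵀ gives
  R = [-0.585898, +0.291758, -0.756043; +0.702838, -0.281480, -0.653290; -0.403413, -0.914137, -0.040141]
β = atan2(√(R₁₃²+R₂₃²), R₃₃) = 1.610948; α = atan2(R₂₃, R₁₃) mod 2π = 3.854211; γ = atan2(R₃₂, −R₃₁) mod 2π = 5.127989
Split into d^2_{1,2}(β=1.6109) × two z-phases.
c=cos(1.610948/2)=0.692770, s=sin(1.610948/2)=0.721159; N=√[6·1·24·1]=12.000000
k: max(0,(2)−(1))=1 … min(2+(2),2−(1))=1
  k=1: (−1)^0·12.0000/(6)·0.6928^3·0.7212^1 = +0.479543
d^2_{1,2}(1.6109) = +0.479543
|D^2_{1,2}|² = |d^2_{1,2}(β)|² = (+0.479543)² = 0.229961 (the z-rotation phases have unit modulus)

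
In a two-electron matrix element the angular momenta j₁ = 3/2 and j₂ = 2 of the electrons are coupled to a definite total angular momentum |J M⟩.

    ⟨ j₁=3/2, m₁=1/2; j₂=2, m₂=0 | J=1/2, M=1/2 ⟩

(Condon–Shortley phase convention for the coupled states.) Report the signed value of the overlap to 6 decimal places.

−√(1/5) ≈ -0.447214

j₁+j₂−J=3  J+j₁−j₂=0  J−j₁+j₂=1  j₁+j₂+J+1=5
(j₁±m₁, j₂±m₂, J±M) = (2,1,2,2,1,0)
P² = 4/5
sum k=1..1:
  [1] −1/2 = -1/2
S = -1/2
C² = P²·S² = 1/5 ; C = -0.447214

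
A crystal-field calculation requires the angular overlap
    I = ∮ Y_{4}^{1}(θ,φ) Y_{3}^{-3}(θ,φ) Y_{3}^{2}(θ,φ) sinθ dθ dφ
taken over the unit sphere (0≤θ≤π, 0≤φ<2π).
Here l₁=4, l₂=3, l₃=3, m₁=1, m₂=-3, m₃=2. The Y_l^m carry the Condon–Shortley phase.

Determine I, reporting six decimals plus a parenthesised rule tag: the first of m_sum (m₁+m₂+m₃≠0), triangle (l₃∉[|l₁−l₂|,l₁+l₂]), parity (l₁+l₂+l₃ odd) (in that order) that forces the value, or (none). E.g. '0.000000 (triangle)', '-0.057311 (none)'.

m-sum 0 ✓  L=10 even ✓  1≤3≤7 ✓
Π(2lᵢ+1) = 9×7×7 = 441
triangle coeff Δ(4,3,3) = 1/34650
Σ_t [1,3]: t=1:−1/72 t=2:+1/16 t=3:−1/72 = 5/144
(3j)²=2/77 [(4 3 3; 0 0 0)], sign=-1
Σ_t [0,0]: t=0:+1/288 = 1/288
(3j)²=5/231 [(4 3 3; 1 -3 2)], sign=-1
⇒ 4πI² = 30/121
I = (+1)√(30/121/(4π)) = 0.14046335
No selection rule forces the value: the integral is nonzero (none).

0.140463 (none)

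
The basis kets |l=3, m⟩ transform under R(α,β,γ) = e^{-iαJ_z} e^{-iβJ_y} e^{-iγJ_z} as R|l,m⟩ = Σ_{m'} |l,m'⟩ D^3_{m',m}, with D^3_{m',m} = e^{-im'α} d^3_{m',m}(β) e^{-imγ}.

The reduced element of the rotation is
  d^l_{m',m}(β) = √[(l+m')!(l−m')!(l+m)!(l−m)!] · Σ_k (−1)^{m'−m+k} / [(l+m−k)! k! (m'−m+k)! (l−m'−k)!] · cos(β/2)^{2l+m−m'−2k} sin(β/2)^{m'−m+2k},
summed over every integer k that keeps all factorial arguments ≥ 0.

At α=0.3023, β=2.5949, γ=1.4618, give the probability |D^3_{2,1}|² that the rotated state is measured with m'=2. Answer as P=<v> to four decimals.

P=0.0114

Split into d^3_{2,1}(β=2.5949) × two z-phases.
c=cos(2.594900/2)=0.269955, s=sin(2.594900/2)=0.962873; N=√[120·1·24·2]=75.894664
k: max(0,(1)−(2))=0 … min(3+(1),3−(2))=1
  k=0: (−1)^1·75.8947/(24)·0.2700^5·0.9629^1 = -0.004365
  k=1: (−1)^2·75.8947/(12)·0.2700^3·0.9629^3 = +0.111074
d^3_{2,1}(2.5949) = -0.004365 +0.111074 = +0.106708
|D^3_{2,1}|² = |d^3_{2,1}(β)|² = (+0.106708)² = 0.011387 (the z-rotation phases have unit modulus)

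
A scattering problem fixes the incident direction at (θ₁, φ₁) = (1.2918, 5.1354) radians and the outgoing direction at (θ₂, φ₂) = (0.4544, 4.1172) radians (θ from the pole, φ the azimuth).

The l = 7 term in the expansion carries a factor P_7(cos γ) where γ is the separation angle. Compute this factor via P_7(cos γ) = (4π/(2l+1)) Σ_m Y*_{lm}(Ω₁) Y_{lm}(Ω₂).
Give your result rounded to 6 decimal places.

0.155890

Expand P_7 via completeness: Σ_{m} conj(Y_{7,m}) at Ω₁ times Y_{7,m} at Ω₂ —
  m=-7: Y*=(-0.068120, -0.373254)  Y=(-0.001341, 0.000815)  product (0.000396, 0.000445)
  m=-6: Y*=(0.334841, -0.230814)  Y=(0.010929, 0.005006)  product (0.004815, -0.000846)
  m=-5: Y*=(-0.003628, -0.002196)  Y=(-0.009359, -0.055983)  product (-0.000089, 0.000224)
  m=-4: Y*=(0.042048, -0.345089)  Y=(-0.132859, 0.126488)  product (0.038063, 0.051167)
  m=-3: Y*=(0.111018, -0.034556)  Y=(0.392332, 0.085581)  product (0.046513, -0.004057)
  m=-2: Y*=(-0.197467, -0.222988)  Y=(-0.195099, -0.487872)  product (-0.070264, 0.139843)
  m=-1: Y*=(0.064995, -0.144372)  Y=(-0.111627, 0.164861)  product (0.016546, 0.026831)
  m=+0: Y*=(-0.280365, -0.000000)  Y=(-0.407039, 0.000000)  product (0.114120, 0.000000)
  m=+1: Y*=(-0.064995, -0.144372)  Y=(0.111627, 0.164861)  product (0.016546, -0.026831)
  m=+2: Y*=(-0.197467, 0.222988)  Y=(-0.195099, 0.487872)  product (-0.070264, -0.139843)
  m=+3: Y*=(-0.111018, -0.034556)  Y=(-0.392332, 0.085581)  product (0.046513, 0.004057)
  m=+4: Y*=(0.042048, 0.345089)  Y=(-0.132859, -0.126488)  product (0.038063, -0.051167)
  m=+5: Y*=(0.003628, -0.002196)  Y=(0.009359, -0.055983)  product (-0.000089, -0.000224)
  m=+6: Y*=(0.334841, 0.230814)  Y=(0.010929, -0.005006)  product (0.004815, 0.000846)
  m=+7: Y*=(0.068120, -0.373254)  Y=(0.001341, 0.000815)  product (0.000396, -0.000445)
Total Σ_m = (0.186080, -0.000000). Multiply by 0.837758: (0.155890, -0.000000). P_7(cos γ) = 0.155890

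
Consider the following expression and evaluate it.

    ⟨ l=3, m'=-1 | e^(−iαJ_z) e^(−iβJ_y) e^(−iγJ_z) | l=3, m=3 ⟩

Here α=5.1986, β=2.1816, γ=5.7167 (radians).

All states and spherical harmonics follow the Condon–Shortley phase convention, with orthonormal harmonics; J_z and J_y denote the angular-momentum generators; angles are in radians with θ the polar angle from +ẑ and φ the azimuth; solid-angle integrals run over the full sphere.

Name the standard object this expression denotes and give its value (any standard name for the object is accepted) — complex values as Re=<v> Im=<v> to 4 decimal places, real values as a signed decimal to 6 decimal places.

This is a Wigner D-matrix element — the rotation-matrix element ⟨l m'| R(α,β,γ) |l m⟩ in the angular-momentum basis.
D^3_{-1,3}(5.1986,2.1816,5.7167) = e^{-i·-1·5.1986}·d^3_{-1,3}(2.1816)·e^{-i·3·5.7167}. Compute d first:
Half-angle: c=0.461776, s=0.886997. N=√(2·24·720·1)=185.903201
The bounds max(0,m−m')=4 and min(l+m,l−m')=4 give 1 term
  k=4: (−1)^0·185.9032/(48)·0.4618^2·0.8870^4 = +0.511206
d^3_{-1,3}(2.1816) = +0.511206
Attach z-rotation phases: D = e^{-i(-1)(5.1986)}·(+0.511206)·e^{-i(3)(5.7167)} = +0.417578+0.294891i

Wigner D-matrix element, Re=0.4176 Im=0.2949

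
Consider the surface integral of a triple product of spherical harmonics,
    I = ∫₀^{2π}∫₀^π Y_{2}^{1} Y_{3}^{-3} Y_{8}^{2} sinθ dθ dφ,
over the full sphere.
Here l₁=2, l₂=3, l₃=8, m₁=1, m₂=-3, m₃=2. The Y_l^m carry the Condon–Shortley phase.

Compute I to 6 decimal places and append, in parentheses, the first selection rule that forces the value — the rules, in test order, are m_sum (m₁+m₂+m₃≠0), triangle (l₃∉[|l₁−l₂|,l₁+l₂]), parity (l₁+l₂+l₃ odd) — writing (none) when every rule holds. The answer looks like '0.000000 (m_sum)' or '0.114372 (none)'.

triangle: need 1≤l₃≤5, have 8; I=0

0.000000 (triangle)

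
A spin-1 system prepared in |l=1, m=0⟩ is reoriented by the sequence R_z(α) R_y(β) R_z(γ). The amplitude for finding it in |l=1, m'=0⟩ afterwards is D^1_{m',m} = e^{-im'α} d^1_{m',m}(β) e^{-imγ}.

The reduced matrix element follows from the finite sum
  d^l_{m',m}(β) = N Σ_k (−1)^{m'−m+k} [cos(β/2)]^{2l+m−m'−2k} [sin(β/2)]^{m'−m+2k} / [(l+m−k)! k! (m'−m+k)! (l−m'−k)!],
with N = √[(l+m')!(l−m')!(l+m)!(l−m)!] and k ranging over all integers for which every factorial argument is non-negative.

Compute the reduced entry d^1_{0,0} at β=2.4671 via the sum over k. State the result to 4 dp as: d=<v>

d^1_{0,0}(β=2.4671) via the finite sum:
Half-angle: c=0.330890, s=0.943669. N=√(1·1·1·1)=1.000000
k∈{0,1} keeps every argument non-negative
  k=0: (−1)^0·1.0000/(1)·0.3309^2·0.9437^0 = +0.109488
  k=1: (−1)^1·1.0000/(1)·0.3309^0·0.9437^2 = -0.890512
d^1_{0,0}(2.4671) = +0.109488 -0.890512 = -0.781024

d=-0.7810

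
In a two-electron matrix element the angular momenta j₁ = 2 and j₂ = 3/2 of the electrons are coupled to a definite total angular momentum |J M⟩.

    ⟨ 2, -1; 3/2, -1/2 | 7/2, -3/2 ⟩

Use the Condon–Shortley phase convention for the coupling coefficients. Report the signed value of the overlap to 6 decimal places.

+√(4/7) ≈ +0.755929

√[8·0!4!3!/8! · 1!3!1!2!2!5!] = √(576/7)
  +(−1)^0/∏(0,0,3,1,1,2)! = 1/12  (running 1/12)
⟨..|..⟩ = √(576/7)·(1/12) = +0.755929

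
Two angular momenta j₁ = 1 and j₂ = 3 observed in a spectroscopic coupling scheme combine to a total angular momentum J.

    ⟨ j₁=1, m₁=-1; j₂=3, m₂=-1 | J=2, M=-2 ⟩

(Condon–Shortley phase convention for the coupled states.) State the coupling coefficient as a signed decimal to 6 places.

+0.218218  (= +√(1/21))

√[5·2!0!4!/7! · 0!2!2!4!0!4!] = √(768/7)
  +(−1)^2/∏(2,0,0,0,0,4)! = 1/48  (running 1/48)
⟨..|..⟩ = √(768/7)·(1/48) = +0.218218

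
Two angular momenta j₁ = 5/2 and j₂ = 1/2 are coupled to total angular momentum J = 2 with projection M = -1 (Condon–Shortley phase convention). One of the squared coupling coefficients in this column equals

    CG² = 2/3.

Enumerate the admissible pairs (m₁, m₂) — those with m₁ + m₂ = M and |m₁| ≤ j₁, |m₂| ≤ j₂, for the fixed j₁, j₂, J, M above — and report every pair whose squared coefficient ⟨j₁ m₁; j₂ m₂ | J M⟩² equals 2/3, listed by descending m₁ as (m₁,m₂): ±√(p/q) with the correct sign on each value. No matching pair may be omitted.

(-3/2,1/2): −√(2/3)

Admissible pairs with m₁+m₂ = M = -1: (-3/2,1/2), (-1/2,-1/2)
  (m₁,m₂)=(-1/2,-1/2): CG² = 1/3, CG = +√(1/3)
  (m₁,m₂)=(-3/2,1/2): CG² = 2/3, CG = −√(2/3)   ← matches the target
Pairs with CG² = 2/3: (-3/2,1/2): −√(2/3)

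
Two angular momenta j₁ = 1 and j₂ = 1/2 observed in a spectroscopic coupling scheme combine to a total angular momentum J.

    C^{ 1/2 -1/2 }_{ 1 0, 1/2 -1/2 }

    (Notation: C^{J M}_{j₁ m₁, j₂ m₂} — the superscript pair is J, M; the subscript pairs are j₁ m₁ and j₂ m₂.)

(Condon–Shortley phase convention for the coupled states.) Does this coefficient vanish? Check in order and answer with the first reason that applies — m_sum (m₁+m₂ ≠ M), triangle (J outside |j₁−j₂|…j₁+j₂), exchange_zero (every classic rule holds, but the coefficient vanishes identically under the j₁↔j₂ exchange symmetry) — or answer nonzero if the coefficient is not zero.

m-sum: m₁+m₂ = 0+(-1/2) = -1/2, M = -1/2  ✓
triangle: |j₁−j₂| = 1/2 ≤ J = 1/2 ≤ j₁+j₂ = 3/2  ✓
exchange: j₁≠j₂ or m₁≠m₂ — the exchange symmetry imposes no constraint here
value check: CG = +√(1/3) = +0.577350 ≠ 0

nonzero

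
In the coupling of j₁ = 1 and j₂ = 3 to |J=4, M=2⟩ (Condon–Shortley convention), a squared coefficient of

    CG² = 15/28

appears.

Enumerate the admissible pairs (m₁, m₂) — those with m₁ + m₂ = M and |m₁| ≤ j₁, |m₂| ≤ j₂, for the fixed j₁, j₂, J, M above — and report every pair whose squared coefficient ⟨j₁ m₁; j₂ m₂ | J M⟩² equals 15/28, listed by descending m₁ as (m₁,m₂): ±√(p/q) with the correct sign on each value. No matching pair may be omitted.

Admissible pairs with m₁+m₂ = M = 2: (-1,3), (0,2), (1,1)
  (m₁,m₂)=(1,1): CG² = 15/28, CG = +√(15/28)   ← matches the target
  (m₁,m₂)=(0,2): CG² = 3/7, CG = +√(3/7)
  (m₁,m₂)=(-1,3): CG² = 1/28, CG = +√(1/28)
Pairs with CG² = 15/28: (1,1): +√(15/28)

(1,1): +√(15/28)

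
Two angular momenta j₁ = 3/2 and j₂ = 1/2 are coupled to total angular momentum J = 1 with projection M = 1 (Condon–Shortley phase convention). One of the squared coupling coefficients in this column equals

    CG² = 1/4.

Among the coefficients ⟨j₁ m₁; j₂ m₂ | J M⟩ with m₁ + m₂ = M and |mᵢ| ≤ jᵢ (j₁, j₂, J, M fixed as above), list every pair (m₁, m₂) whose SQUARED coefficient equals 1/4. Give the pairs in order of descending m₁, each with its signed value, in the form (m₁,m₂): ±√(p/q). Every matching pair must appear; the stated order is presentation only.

(1/2,1/2): −√(1/4)

Admissible pairs with m₁+m₂ = M = 1: (1/2,1/2), (3/2,-1/2)
  (m₁,m₂)=(3/2,-1/2): CG² = 3/4, CG = +√(3/4)
  (m₁,m₂)=(1/2,1/2): CG² = 1/4, CG = −√(1/4)   ← matches the target
Pairs with CG² = 1/4: (1/2,1/2): −√(1/4)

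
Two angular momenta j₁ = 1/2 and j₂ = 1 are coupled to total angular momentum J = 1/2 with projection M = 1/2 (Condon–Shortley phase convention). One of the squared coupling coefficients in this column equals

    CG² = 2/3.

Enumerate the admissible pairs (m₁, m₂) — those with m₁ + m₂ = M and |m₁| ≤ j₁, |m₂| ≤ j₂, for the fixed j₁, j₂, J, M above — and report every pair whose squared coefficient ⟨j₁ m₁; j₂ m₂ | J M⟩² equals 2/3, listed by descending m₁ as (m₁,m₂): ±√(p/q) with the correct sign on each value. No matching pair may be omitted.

Admissible pairs with m₁+m₂ = M = 1/2: (-1/2,1), (1/2,0)
  (m₁,m₂)=(1/2,0): CG² = 1/3, CG = +√(1/3)
  (m₁,m₂)=(-1/2,1): CG² = 2/3, CG = −√(2/3)   ← matches the target
Pairs with CG² = 2/3: (-1/2,1): −√(2/3)

(-1/2,1): −√(2/3)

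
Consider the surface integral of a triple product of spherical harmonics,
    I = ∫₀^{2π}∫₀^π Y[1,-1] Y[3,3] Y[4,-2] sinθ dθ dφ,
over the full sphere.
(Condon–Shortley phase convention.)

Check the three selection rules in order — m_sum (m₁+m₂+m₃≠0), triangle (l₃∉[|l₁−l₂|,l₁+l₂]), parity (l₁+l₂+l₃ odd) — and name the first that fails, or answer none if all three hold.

none

m₁+m₂+m₃ = -1 + 3 − 2 = 0  ✓
triangle: |1−3|=2 ≤ l₃=4 ≤ 1+3=4  ✓
parity: l₁+l₂+l₃ = 8 is even  ✓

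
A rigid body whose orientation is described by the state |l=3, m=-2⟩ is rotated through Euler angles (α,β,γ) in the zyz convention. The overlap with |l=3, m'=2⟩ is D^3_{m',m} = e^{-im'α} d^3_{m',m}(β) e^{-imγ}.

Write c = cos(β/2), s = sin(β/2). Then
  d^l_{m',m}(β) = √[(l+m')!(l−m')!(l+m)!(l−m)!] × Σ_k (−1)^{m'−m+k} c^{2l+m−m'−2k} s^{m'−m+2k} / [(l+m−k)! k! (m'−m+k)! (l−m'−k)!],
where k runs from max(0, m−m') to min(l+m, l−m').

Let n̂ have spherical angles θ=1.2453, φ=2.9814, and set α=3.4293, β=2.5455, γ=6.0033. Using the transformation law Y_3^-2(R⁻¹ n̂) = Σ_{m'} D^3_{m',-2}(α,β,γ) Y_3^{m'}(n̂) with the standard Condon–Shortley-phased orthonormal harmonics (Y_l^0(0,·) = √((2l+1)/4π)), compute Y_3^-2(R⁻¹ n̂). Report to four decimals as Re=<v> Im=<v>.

Need the full column D^3_{m',-2} for m'=−3..3 at α=3.4293, β=2.5455, γ=6.0033.
cos(β/2)=0.293653, sin(β/2)=0.955912
d^3_{-3,-2}: single k=1 term ⇒ +0.005113;  D = -0.004879-0.001527i
d^3_{-2,-2}: k∈[0..1] ⇒ +0.000641 -0.033974 = -0.033333;  D = -0.033329-0.000521i
d^3_{-1,-2}: k∈[0..1] ⇒ -0.006601 +0.139890 = +0.133290;  D = -0.128387+0.035818i
d^3_{0,-2}: k∈[0..1] ⇒ +0.037217 -0.394368 = -0.357152;  D = -0.302642+0.189645i
d^3_{1,-2}: k∈[0..1] ⇒ -0.139890 +0.741181 = +0.601291;  D = -0.397980+0.450736i
d^3_{2,-2}: k∈[0..1] ⇒ +0.360007 -0.762970 = -0.402963;  D = -0.170036+0.365331i
d^3_{3,-2}: single k=0 term ⇒ -0.574116;  D = +0.084605-0.567848i
Y_3^{m'}(θ=1.2453,φ=2.9814) and Σ D·Y over m':
  (-0.0049-0.0015i)·(-0.3147-0.1641i)  (-0.0333-0.0005i)·(+0.2785+0.0924i)  (-0.1284+0.0358i)·(+0.1477+0.0239i)  (-0.3026+0.1896i)·(-0.2970+0.0000i)  (-0.3980+0.4507i)·(-0.1477+0.0239i)  (-0.1700+0.3653i)·(+0.2785-0.0924i)  (+0.0846-0.5678i)·(+0.3147-0.1641i)
Y_3^-2(R⁻¹ n̂) = +0.030015-0.207263i

Re=0.0300 Im=-0.2073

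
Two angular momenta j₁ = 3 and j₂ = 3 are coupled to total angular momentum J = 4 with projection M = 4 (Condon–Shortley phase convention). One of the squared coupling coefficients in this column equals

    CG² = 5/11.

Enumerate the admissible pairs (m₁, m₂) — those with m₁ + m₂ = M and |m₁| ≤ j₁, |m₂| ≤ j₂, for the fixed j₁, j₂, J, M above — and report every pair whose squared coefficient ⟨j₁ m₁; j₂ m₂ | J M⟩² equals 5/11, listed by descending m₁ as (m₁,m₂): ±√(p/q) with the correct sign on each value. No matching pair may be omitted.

(2,2): −√(5/11)

Admissible pairs with m₁+m₂ = M = 4: (1,3), (2,2), (3,1)
  (m₁,m₂)=(3,1): CG² = 3/11, CG = +√(3/11)
  (m₁,m₂)=(2,2): CG² = 5/11, CG = −√(5/11)   ← matches the target
  (m₁,m₂)=(1,3): CG² = 3/11, CG = +√(3/11)
Pairs with CG² = 5/11: (2,2): −√(5/11)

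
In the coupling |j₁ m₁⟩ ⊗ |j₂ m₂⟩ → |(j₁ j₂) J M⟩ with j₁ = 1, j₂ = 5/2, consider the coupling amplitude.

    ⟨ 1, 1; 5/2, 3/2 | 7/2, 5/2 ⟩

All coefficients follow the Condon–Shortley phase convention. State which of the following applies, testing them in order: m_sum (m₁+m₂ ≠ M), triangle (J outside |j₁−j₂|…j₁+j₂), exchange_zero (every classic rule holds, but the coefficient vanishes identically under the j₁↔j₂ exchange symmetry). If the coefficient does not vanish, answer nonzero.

nonzero

m-sum: m₁+m₂ = 1+3/2 = 5/2, M = 5/2  ✓
triangle: |j₁−j₂| = 3/2 ≤ J = 7/2 ≤ j₁+j₂ = 7/2  ✓
exchange: j₁≠j₂ or m₁≠m₂ — the exchange symmetry imposes no constraint here
value check: CG = +√(5/7) = +0.845154 ≠ 0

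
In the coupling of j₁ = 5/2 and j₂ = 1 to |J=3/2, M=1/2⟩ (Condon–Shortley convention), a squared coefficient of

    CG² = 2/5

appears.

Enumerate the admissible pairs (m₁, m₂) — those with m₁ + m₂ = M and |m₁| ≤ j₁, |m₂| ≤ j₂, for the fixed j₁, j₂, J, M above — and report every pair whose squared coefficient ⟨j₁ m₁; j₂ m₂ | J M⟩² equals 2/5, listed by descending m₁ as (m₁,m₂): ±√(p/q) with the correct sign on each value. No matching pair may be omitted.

(3/2,-1): +√(2/5); (1/2,0): −√(2/5)

Admissible pairs with m₁+m₂ = M = 1/2: (-1/2,1), (1/2,0), (3/2,-1)
  (m₁,m₂)=(3/2,-1): CG² = 2/5, CG = +√(2/5)   ← matches the target
  (m₁,m₂)=(1/2,0): CG² = 2/5, CG = −√(2/5)   ← matches the target
  (m₁,m₂)=(-1/2,1): CG² = 1/5, CG = +√(1/5)
Pairs with CG² = 2/5: (3/2,-1): +√(2/5); (1/2,0): −√(2/5)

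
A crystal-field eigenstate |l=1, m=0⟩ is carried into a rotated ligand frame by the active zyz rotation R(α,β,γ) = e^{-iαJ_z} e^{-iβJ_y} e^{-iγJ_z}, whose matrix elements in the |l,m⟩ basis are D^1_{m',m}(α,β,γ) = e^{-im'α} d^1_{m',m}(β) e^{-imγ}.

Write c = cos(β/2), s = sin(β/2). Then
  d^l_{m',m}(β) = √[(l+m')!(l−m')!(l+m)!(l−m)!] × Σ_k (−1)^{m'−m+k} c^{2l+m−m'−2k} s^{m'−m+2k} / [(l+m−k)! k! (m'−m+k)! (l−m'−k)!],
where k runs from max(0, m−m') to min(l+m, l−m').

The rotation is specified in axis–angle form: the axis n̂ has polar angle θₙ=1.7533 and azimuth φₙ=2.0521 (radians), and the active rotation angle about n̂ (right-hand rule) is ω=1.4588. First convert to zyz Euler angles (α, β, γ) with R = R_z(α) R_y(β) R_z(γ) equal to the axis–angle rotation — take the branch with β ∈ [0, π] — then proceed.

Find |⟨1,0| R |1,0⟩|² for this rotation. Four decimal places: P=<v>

Axis–angle → zyz. n̂ = (sinθₙcosφₙ, sinθₙsinφₙ, cosθₙ) = (-0.455247, +0.871671, -0.181492), ω = 1.4588.
R = I cosω + sinω [n̂]ₓ + (1−cosω) n̂n̂ᵀ gives
  R = [+0.295849, -0.172120, +0.939600; -0.532831, +0.786655, +0.311874; -0.792821, -0.592915, +0.141020]
β = atan2(√(R₁₃²+R₂₃²), R₃₃) = 1.429304; α = atan2(R₂₃, R₁₃) mod 2π = 0.320480; γ = atan2(R₃₂, −R₃₁) mod 2π = 5.641058
Split into d^1_{0,0}(β=1.4293) × two z-phases.
Half-angle: c=0.755321, s=0.655355. N=√(1·1·1·1)=1.000000
The bounds max(0,m−m')=0 and min(l+m,l−m')=1 give 2 terms
  k=0: (−1)^0·1.0000/(1)·0.7553^2·0.6554^0 = +0.570510
  k=1: (−1)^1·1.0000/(1)·0.7553^0·0.6554^2 = -0.429490
d^1_{0,0}(1.4293) = +0.570510 -0.429490 = +0.141020
|D^1_{0,0}|² = |d^1_{0,0}(β)|² = (+0.141020)² = 0.019887 (the z-rotation phases have unit modulus)

P=0.0199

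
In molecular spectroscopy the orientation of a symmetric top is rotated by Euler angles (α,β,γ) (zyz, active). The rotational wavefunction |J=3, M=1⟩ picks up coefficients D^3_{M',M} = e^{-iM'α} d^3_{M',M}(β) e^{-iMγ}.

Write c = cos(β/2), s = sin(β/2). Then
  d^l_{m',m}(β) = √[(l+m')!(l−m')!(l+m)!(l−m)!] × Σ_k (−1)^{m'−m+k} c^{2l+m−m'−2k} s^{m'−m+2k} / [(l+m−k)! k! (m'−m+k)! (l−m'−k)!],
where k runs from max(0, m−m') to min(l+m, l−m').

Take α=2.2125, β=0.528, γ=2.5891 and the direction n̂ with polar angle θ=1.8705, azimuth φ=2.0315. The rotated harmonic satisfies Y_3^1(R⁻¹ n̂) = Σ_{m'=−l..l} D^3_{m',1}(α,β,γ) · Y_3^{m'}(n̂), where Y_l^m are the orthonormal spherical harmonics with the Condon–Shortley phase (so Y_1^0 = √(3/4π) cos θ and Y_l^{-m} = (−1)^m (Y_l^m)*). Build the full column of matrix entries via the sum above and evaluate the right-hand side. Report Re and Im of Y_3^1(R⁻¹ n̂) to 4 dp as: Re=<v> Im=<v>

Re=-0.2234 Im=-0.0880

Need the full column D^3_{m',1} for m'=−3..3 at α=2.2125, β=0.5280, γ=2.5891.
cos(β/2)=0.965354, sin(β/2)=0.260944
d^3_{-3,1}: single k=4 term ⇒ +0.016734;  D = -0.010313-0.013179i
d^3_{-2,1}: k∈[3..4] ⇒ +0.101096 -0.003693 = +0.097402;  D = -0.025520+0.093999i
d^3_{-1,1}: k∈[2..4] ⇒ +0.354807 -0.034566 +0.000316 = +0.320557;  D = +0.298092-0.117888i
d^3_{0,1}: k∈[1..3] ⇒ +0.757828 -0.166117 +0.004046 = +0.595757;  D = -0.507120-0.312660i
d^3_{1,1}: k∈[0..2] ⇒ +0.809318 -0.473076 +0.025925 = +0.362167;  D = +0.032266+0.360727i
d^3_{2,1}: k∈[0..1] ⇒ -0.691799 +0.101096 = -0.590704;  D = -0.439817+0.394325i
d^3_{3,1}: single k=0 term ⇒ +0.229027;  D = -0.224544-0.045092i
Y_3^{m'}(θ=1.8705,φ=2.0315) and Σ D·Y over m':
  (-0.0103-0.0132i)·(+0.3574+0.0683i)  (-0.0255+0.0940i)·(+0.1666-0.2194i)  (+0.2981-0.1179i)·(+0.0774+0.1560i)  (-0.5071-0.3127i)·(+0.2825+0.0000i)  (+0.0323+0.3607i)·(-0.0774+0.1560i)  (-0.4398+0.3943i)·(+0.1666+0.2194i)  (-0.2245-0.0451i)·(-0.3574+0.0683i)
Y_3^1(R⁻¹ n̂) = -0.223407-0.088022i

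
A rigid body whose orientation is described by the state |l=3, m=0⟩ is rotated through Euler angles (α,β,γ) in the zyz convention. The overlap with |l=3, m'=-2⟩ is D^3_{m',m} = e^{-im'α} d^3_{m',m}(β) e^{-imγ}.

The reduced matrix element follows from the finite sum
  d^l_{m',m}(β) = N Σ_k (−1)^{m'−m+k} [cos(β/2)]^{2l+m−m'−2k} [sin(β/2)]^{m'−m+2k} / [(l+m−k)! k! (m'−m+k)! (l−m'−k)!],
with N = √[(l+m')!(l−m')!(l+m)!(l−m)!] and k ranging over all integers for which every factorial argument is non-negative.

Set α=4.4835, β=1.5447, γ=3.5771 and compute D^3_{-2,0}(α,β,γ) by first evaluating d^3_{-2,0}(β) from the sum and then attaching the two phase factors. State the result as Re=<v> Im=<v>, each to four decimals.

D^3_{-2,0}(4.4835,1.5447,3.5771) = e^{-i·-2·4.4835}·d^3_{-2,0}(1.5447)·e^{-i·0·3.5771}. Compute d first:
Half-angle: c=0.716273, s=0.697820. N=√(1·120·6·6)=65.726707
Admissible k: 2..3 (factorial args all ≥0)
  k=2: (−1)^0·65.7267/(12)·0.7163^4·0.6978^2 = +0.702040
  k=3: (−1)^1·65.7267/(12)·0.7163^2·0.6978^4 = -0.666334
d^3_{-2,0}(1.5447) = +0.702040 -0.666334 = +0.035705
Phases: e^{-i·(-2)·4.4835}=-0.897037+0.441956i, e^{-i·(0)·3.5771}=+1.000000+0.000000i ⇒ D=-0.032029+0.015780i

Re=-0.0320 Im=0.0158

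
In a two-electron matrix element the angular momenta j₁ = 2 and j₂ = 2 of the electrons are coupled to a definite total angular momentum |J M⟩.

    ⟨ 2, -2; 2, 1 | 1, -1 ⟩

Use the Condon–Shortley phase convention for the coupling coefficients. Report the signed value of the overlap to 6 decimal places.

−√(1/5) = -0.447214

j₁+j₂−J=3  J+j₁−j₂=1  J−j₁+j₂=1  j₁+j₂+J+1=6
(j₁±m₁, j₂±m₂, J±M) = (0,4,3,1,0,2)
P² = 36/5
sum k=3..3:
  [3] −1/6 = -1/6
S = -1/6
C² = P²·S² = 1/5 ; C = -0.447214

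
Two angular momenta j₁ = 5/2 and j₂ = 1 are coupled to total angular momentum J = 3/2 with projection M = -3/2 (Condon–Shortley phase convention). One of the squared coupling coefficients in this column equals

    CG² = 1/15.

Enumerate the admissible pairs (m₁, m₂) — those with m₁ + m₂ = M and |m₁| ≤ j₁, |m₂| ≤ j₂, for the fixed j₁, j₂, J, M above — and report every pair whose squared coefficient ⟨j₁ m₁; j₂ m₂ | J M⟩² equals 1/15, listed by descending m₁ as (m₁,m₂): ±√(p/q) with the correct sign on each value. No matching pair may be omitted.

Admissible pairs with m₁+m₂ = M = -3/2: (-5/2,1), (-3/2,0), (-1/2,-1)
  (m₁,m₂)=(-1/2,-1): CG² = 1/15, CG = +√(1/15)   ← matches the target
  (m₁,m₂)=(-3/2,0): CG² = 4/15, CG = −√(4/15)
  (m₁,m₂)=(-5/2,1): CG² = 2/3, CG = +√(2/3)
Pairs with CG² = 1/15: (-1/2,-1): +√(1/15)

(-1/2,-1): +√(1/15)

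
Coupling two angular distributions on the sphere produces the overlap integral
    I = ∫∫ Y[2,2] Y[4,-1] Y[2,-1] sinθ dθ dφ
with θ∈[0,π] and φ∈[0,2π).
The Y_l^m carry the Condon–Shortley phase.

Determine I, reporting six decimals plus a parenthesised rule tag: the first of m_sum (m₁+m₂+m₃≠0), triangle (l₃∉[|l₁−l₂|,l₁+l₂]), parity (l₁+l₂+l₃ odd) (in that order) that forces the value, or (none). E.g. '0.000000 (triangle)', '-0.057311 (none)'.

m-sum 0 ✓  L=8 even ✓  2≤2≤6 ✓
Π(2lᵢ+1) = 5×9×5 = 225
triangle coeff Δ(2,4,2) = 1/630
Σ_t [2,2]: t=2:+1/16 = 1/16
(3j)²=2/35 [(2 4 2; 0 0 0)], sign=+1
Σ_t [0,0]: t=0:+1/144 = 1/144
(3j)²=1/126 [(2 4 2; 2 -1 -1)], sign=-1
⇒ 4πI² = 5/49
I = (-1)√(5/49/(4π)) = -0.09011188
No selection rule forces the value: the integral is nonzero (none).

-0.090112 (none)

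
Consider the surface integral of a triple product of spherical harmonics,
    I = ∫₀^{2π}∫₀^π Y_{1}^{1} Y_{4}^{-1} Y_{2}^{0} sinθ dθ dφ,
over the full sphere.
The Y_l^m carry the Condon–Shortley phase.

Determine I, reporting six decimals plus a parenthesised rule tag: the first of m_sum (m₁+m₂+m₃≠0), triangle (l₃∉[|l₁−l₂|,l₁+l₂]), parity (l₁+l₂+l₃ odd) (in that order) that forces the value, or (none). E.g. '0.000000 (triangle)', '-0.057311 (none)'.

0.000000 (triangle)

l₃=2 ∉ [3,5] — triangle fails ⇒ I = 0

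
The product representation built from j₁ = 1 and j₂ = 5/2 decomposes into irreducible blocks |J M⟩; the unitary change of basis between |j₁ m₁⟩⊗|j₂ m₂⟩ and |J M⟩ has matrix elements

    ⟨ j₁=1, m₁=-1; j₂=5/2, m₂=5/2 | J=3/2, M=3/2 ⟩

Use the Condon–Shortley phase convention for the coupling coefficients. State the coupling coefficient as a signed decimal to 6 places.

√[4·2!0!3!/6! · 0!2!5!0!3!0!] = √(96)
  +(−1)^2/∏(2,0,0,3,0,0)! = 1/12  (running 1/12)
⟨..|..⟩ = √(96)·(1/12) = +0.816497

+0.816497  (= +√(2/3))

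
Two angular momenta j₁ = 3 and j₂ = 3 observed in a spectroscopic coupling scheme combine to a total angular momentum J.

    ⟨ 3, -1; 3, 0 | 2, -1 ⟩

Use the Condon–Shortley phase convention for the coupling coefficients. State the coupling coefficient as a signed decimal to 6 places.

+√(1/42) = +0.154303

triangle: 4!×2!×2!/9! = 96/362880
(j±m)!: 2!×4!×3!×3!×1!×3! = 10368
prefactor² = (2J+1)×Δ×N² = 96/7
  k=2: +1/(2!×2!×2!×1!×0!×1!) = 1/8
  k=3: −1/(3!×1!×1!×0!×1!×2!) = -1/12
Σ = 1/24  ⇒  CG² = 96/7×(1/24)² = 1/42
CG = +√(1/42) = +0.154303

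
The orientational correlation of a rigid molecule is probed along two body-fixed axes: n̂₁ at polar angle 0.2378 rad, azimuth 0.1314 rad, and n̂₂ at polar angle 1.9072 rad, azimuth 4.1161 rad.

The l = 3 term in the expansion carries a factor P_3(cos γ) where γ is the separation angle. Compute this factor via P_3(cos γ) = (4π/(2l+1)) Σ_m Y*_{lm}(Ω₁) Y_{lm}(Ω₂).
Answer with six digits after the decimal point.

0.445639

Addition theorem: P_3(cos γ) = (4π/7) Σ_m Y*_{lm}(Ω₁) Y_{lm}(Ω₂), m = −3…3:
  m=-3: Y*=(0.005036, 0.002095)  Y=(0.342613, 0.075921)  product (0.001566, 0.001100)
  m=-2: Y*=(0.053223, 0.014318)  Y=(0.110999, 0.279348)  product (0.001908, 0.016457)
  m=-1: Y*=(0.280954, 0.037131)  Y=(0.077982, -0.114898)  product (0.026176, -0.029386)
  m=+0: Y*=(0.624723, -0.000000)  Y=(0.302439, 0.000000)  product (0.188940, 0.000000)
  m=+1: Y*=(-0.280954, 0.037131)  Y=(-0.077982, -0.114898)  product (0.026176, 0.029386)
  m=+2: Y*=(0.053223, -0.014318)  Y=(0.110999, -0.279348)  product (0.001908, -0.016457)
  m=+3: Y*=(-0.005036, 0.002095)  Y=(-0.342613, 0.075921)  product (0.001566, -0.001100)
Σ over m = (0.248240, 0.000000); ×(4π/7) → (0.445639, 0.000000). Real part: 0.445639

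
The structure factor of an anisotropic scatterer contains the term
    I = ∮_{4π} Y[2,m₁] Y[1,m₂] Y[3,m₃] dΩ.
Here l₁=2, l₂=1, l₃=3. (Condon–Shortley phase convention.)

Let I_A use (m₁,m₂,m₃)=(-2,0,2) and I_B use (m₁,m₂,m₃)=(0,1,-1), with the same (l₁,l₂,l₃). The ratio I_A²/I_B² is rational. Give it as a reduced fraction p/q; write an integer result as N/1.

5/6

l's match ⇒ only the (l;m) 3-j factors differ between A and B.
A: triangle coeff Δ(2,1,3) = 1/105; Σ_t [0,0]: t=0:+1/24 = 1/24; (3j)²=1/21 [(2 1 3; -2 0 2)], sign=-1
B: triangle coeff Δ(2,1,3) = 1/105; Σ_t [0,0]: t=0:+1/8 = 1/8; (3j)²=2/35 [(2 1 3; 0 1 -1)], sign=+1
I_A²/I_B² = (1/21)/(2/35) = 5/6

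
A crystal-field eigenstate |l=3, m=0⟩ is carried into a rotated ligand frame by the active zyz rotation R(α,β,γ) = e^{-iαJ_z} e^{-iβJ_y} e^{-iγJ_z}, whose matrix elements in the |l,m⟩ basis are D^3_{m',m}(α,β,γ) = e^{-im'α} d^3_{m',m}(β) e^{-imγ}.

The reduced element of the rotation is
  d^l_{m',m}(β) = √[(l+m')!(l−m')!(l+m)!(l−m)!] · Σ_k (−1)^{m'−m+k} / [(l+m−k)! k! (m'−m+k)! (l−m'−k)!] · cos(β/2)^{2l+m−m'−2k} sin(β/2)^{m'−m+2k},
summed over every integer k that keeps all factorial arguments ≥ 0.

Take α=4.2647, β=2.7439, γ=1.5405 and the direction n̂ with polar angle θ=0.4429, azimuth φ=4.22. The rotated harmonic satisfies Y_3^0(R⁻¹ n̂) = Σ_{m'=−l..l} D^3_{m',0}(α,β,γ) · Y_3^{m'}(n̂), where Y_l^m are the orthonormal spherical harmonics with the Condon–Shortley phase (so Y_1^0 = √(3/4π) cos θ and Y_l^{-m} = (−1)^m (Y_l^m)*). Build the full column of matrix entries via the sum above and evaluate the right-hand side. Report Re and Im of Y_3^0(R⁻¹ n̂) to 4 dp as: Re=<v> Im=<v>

Need the full column D^3_{m',0} for m'=−3..3 at α=4.2647, β=2.7439, γ=1.5405.
cos(β/2)=0.197539, sin(β/2)=0.980295
d^3_{-3,0}: single k=3 term ⇒ +0.032474;  D = +0.031636+0.007332i
d^3_{-2,0}: k∈[2..3] ⇒ +0.008015 -0.197375 = -0.189360;  D = +0.118392-0.147785i
d^3_{-1,0}: k∈[1..3] ⇒ +0.001021 -0.075464 +0.619479 = +0.545037;  D = -0.235937-0.491323i
d^3_{0,0}: k∈[0..3] ⇒ +0.000059 -0.013169 +0.324320 -0.887444 = -0.576234;  D = -0.576234+0.000000i
d^3_{1,0}: k∈[0..2] ⇒ -0.001021 +0.075464 -0.619479 = -0.545037;  D = +0.235937-0.491323i
d^3_{2,0}: k∈[0..1] ⇒ +0.008015 -0.197375 = -0.189360;  D = +0.118392+0.147785i
d^3_{3,0}: single k=0 term ⇒ -0.032474;  D = -0.031636+0.007332i
Y_3^{m'}(θ=0.4429,φ=4.22) and Σ D·Y over m':
  (+0.0316+0.0073i)·(+0.0327-0.0031i)  (+0.1184-0.1478i)·(-0.0938-0.1413i)  (-0.2359-0.4913i)·(-0.2018+0.3761i)  (-0.5762+0.0000i)·(+0.3647+0.0000i)  (+0.2359-0.4913i)·(+0.2018+0.3761i)  (+0.1184+0.1478i)·(-0.0938+0.1413i)  (-0.0316+0.0073i)·(-0.0327-0.0031i)
Y_3^0(R⁻¹ n̂) = +0.192786-0.000000i

Re=0.1928 Im=0.0000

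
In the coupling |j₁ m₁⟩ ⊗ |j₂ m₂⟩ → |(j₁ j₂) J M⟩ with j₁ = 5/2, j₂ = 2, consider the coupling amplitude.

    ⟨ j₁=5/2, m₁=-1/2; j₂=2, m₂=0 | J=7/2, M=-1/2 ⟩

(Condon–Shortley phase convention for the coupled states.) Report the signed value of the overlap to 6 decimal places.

−√(4/105) = -0.195180

√[8·1!4!3!/9! · 2!3!2!2!3!4!] = √(768/35)
  +(−1)^0/∏(0,1,3,2,1,1)! = 1/12  (running 1/12)
  +(−1)^1/∏(1,0,2,1,2,2)! = -1/8  (running -1/24)
⟨..|..⟩ = √(768/35)·(-1/24) = -0.195180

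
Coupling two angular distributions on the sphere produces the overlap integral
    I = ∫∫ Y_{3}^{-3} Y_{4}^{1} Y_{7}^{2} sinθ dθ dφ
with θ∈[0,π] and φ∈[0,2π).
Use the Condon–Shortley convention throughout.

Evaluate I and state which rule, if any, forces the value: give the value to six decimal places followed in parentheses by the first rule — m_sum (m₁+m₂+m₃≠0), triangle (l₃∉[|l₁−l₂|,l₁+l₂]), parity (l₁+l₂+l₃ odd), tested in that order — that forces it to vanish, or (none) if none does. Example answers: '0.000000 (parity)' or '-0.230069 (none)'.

0.061755 (none)

m-sum 0 ✓  L=14 even ✓  1≤7≤7 ✓
Π(2lᵢ+1) = 7×9×15 = 945
triangle coeff Δ(3,4,7) = 1/45045
Σ_t [0,0]: t=0:+1/20736 = 1/20736
(3j)²=35/1287 [(3 4 7; 0 0 0)], sign=-1
Σ_t [0,0]: t=0:+1/518400 = 1/518400
(3j)²=4/2145 [(3 4 7; -3 1 2)], sign=-1
⇒ 4πI² = 980/20449
I = (+1)√(980/20449/(4π)) = 0.06175499
No selection rule forces the value: the integral is nonzero (none).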